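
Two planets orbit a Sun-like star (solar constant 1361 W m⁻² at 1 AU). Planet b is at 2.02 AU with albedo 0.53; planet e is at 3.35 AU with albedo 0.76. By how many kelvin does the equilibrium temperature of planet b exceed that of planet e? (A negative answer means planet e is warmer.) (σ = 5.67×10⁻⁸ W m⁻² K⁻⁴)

T_eq = [S₀(1−A)/(4σd²)]^(1/4), so T ∝ (1−A)^(1/4) / √d.
T₁ = [1361×0.47/(4×5.67×10⁻⁸×2.02²)]^(1/4) = 162.14 K.
T₂ = [1361×0.24/(4×5.67×10⁻⁸×3.35²)]^(1/4) = 106.43 K.

ΔT ≈ 55.7 K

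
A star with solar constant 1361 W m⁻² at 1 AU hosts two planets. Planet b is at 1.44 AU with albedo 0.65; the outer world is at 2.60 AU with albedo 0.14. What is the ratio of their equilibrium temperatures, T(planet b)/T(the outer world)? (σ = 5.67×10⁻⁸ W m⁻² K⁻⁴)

T₁/T₂ ≈ 1.073

T_eq = [S₀(1−A)/(4σd²)]^(1/4), so T ∝ (1−A)^(1/4) / √d.
T₁ = [1361×0.35/(4×5.67×10⁻⁸×1.44²)]^(1/4) = 178.40 K.
T₂ = [1361×0.86/(4×5.67×10⁻⁸×2.60²)]^(1/4) = 166.22 K.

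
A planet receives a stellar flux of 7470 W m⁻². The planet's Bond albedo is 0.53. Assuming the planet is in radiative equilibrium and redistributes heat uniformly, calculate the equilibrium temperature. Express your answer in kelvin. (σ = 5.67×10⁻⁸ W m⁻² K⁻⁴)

Energy balance: absorbed = emitted ⇒ πR²·S(1−A) = 4πR²·σT_eq⁴, so T_eq⁴ = S(1−A)/(4σ).
T_eq = [7470 × 0.47 / (4 × 5.67×10⁻⁸)]^(1/4) = (1.55×10¹⁰)^(1/4) = 353 K.

T_eq ≈ 353 K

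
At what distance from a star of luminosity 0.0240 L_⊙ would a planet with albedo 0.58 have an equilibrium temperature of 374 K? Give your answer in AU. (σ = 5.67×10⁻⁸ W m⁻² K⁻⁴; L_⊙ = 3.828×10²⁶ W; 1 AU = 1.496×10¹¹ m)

d ≈ 0.0556 AU

L = 0.0240 × 3.828×10²⁶ = 9.19×10²⁴ W.
From T_eq⁴ = L(1−A)/(16πσd²): d = √[L(1−A)/(16πσT_eq⁴)].
d = √[9.19×10²⁴ × 0.42 / (16π × 5.67×10⁻⁸ × (374)⁴)] = 8.32×10⁹ m = 0.0556 AU.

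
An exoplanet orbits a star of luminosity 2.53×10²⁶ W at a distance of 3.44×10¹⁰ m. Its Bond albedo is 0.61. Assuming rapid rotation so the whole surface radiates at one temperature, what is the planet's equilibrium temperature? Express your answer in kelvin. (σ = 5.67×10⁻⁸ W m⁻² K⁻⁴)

T_eq ≈ 414 K

Flux: S = L/(4πd²) = 2.53×10²⁶/(4π×(3.44×10¹⁰)²) = 1.70×10⁴ W m⁻².
Energy balance: absorbed = emitted ⇒ πR²·S(1−A) = 4πR²·σT_eq⁴, so T_eq⁴ = S(1−A)/(4σ).
T_eq = [1.70×10⁴ × 0.39 / (4 × 5.67×10⁻⁸)]^(1/4) = (2.93×10¹⁰)^(1/4) = 414 K.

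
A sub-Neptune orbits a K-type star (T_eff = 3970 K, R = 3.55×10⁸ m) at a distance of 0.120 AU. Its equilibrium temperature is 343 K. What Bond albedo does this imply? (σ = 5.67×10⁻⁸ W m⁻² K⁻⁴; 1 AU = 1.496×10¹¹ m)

d = 0.120 AU = 1.80×10¹⁰ m.
L = 4πR_⋆²σT_⋆⁴ = 4π(3.55×10⁸)² × 5.67×10⁻⁸ × (3970)⁴ = 2.23×10²⁵ W.
S = L/(4πd²) = 5510 W m⁻².
From T_eq⁴ = S(1−A)/(4σ): 1−A = 4σT_eq⁴/S.
1−A = 4 × 5.67×10⁻⁸ × (343)⁴ / 5510 = 0.570.

A ≈ 0.43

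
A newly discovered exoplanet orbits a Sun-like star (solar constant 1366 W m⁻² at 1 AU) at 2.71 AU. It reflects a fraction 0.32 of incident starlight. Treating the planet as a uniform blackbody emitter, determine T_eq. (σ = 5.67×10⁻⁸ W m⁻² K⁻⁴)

Flux at 2.71 AU: S = 1366/2.71² = 186 W m⁻².
Energy balance: absorbed = emitted ⇒ πR²·S(1−A) = 4πR²·σT_eq⁴, so T_eq⁴ = S(1−A)/(4σ).
T_eq = [186 × 0.68 / (4 × 5.67×10⁻⁸)]^(1/4) = (5.58×10⁸)^(1/4) = 154 K.

T_eq ≈ 154 K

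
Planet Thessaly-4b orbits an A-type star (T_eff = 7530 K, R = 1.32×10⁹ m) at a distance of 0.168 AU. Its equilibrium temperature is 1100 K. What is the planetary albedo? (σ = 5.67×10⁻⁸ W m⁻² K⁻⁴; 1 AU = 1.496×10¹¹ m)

d = 0.168 AU = 2.51×10¹⁰ m.
L = 4πR_⋆²σT_⋆⁴ = 4π(1.32×10⁹)² × 5.67×10⁻⁸ × (7530)⁴ = 3.99×10²⁷ W.
S = L/(4πd²) = 5.03×10⁵ W m⁻².
From T_eq⁴ = S(1−A)/(4σ): 1−A = 4σT_eq⁴/S.
1−A = 4 × 5.67×10⁻⁸ × (1100)⁴ / 5.03×10⁵ = 0.660.

A ≈ 0.34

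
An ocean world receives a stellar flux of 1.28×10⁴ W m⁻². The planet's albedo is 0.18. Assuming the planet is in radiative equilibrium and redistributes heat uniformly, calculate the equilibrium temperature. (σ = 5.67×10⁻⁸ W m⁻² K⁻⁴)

T_eq ≈ 464 K

Energy balance: absorbed = emitted ⇒ πR²·S(1−A) = 4πR²·σT_eq⁴, so T_eq⁴ = S(1−A)/(4σ).
T_eq = [1.28×10⁴ × 0.82 / (4 × 5.67×10⁻⁸)]^(1/4) = (4.63×10¹⁰)^(1/4) = 464 K.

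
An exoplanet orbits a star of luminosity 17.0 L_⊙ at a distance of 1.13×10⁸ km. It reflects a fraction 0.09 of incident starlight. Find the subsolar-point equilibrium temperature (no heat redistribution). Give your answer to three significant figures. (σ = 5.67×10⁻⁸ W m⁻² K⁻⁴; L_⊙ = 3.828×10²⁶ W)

d = 1.13×10⁸ km = 1.13×10¹¹ m.
L = 17.0 × 3.828×10²⁶ = 6.51×10²⁷ W.
Flux: S = L/(4πd²) = 6.51×10²⁷/(4π×(1.13×10¹¹)²) = 4.06×10⁴ W m⁻².
At the subsolar point the surface absorbs S(1−A) and emits σT⁴ per unit area — no factor of 4, since only the local patch is in balance.
T = [4.06×10⁴ × 0.91 / 5.67×10⁻⁸]^(1/4) = (6.51×10¹¹)^(1/4) = 898 K.

T_ss ≈ 898 K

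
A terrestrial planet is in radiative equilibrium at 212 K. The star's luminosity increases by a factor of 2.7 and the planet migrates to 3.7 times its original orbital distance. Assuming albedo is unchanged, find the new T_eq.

T_eq ≈ 141 K

T_eq ∝ L^(1/4) · d^(−1/2).
T′ = 212 × 2.7^(1/4) / 3.7^(1/2) = 141 K.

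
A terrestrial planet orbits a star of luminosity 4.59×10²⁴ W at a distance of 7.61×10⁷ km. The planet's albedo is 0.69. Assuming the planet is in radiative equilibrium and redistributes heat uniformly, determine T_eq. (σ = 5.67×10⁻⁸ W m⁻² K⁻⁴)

T_eq ≈ 96.4 K

d = 7.61×10⁷ km = 7.61×10¹⁰ m.
Flux: S = L/(4πd²) = 4.59×10²⁴/(4π×(7.61×10¹⁰)²) = 63.1 W m⁻².
Energy balance: absorbed = emitted ⇒ πR²·S(1−A) = 4πR²·σT_eq⁴, so T_eq⁴ = S(1−A)/(4σ).
T_eq = [63.1 × 0.31 / (4 × 5.67×10⁻⁸)]^(1/4) = (8.62×10⁷)^(1/4) = 96.4 K.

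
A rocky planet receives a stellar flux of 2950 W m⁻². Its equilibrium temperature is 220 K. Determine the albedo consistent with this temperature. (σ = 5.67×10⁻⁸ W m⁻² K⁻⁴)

From T_eq⁴ = S(1−A)/(4σ): 1−A = 4σT_eq⁴/S.
1−A = 4 × 5.67×10⁻⁸ × (220)⁴ / 2950 = 0.180.

A ≈ 0.82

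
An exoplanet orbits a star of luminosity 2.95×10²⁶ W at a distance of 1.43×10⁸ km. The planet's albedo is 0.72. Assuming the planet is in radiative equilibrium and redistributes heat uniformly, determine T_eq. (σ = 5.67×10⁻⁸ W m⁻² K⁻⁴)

T_eq ≈ 194 K

d = 1.43×10⁸ km = 1.43×10¹¹ m.
Flux: S = L/(4πd²) = 2.95×10²⁶/(4π×(1.43×10¹¹)²) = 1150 W m⁻².
Energy balance: absorbed = emitted ⇒ πR²·S(1−A) = 4πR²·σT_eq⁴, so T_eq⁴ = S(1−A)/(4σ).
T_eq = [1150 × 0.28 / (4 × 5.67×10⁻⁸)]^(1/4) = (1.42×10⁹)^(1/4) = 194 K.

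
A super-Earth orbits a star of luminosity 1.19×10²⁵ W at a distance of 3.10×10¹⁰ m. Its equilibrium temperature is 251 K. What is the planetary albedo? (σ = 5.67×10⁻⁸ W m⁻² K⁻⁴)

Flux: S = L/(4πd²) = 1.19×10²⁵/(4π×(3.10×10¹⁰)²) = 985 W m⁻².
From T_eq⁴ = S(1−A)/(4σ): 1−A = 4σT_eq⁴/S.
1−A = 4 × 5.67×10⁻⁸ × (251)⁴ / 985 = 0.914.

A ≈ 0.09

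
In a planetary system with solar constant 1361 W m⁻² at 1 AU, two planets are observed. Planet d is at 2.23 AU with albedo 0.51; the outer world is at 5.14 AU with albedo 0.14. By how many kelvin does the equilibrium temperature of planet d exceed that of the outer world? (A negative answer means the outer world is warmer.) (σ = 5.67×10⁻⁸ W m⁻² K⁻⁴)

T_eq = [S₀(1−A)/(4σd²)]^(1/4), so T ∝ (1−A)^(1/4) / √d.
T₁ = [1361×0.49/(4×5.67×10⁻⁸×2.23²)]^(1/4) = 155.94 K.
T₂ = [1361×0.86/(4×5.67×10⁻⁸×5.14²)]^(1/4) = 118.22 K.

ΔT ≈ 37.7 K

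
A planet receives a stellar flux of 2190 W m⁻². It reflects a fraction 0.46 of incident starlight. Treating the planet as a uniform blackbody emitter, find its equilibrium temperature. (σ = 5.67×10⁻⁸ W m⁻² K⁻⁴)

T_eq ≈ 269 K

Energy balance: absorbed = emitted ⇒ πR²·S(1−A) = 4πR²·σT_eq⁴, so T_eq⁴ = S(1−A)/(4σ).
T_eq = [2190 × 0.54 / (4 × 5.67×10⁻⁸)]^(1/4) = (5.21×10⁹)^(1/4) = 269 K.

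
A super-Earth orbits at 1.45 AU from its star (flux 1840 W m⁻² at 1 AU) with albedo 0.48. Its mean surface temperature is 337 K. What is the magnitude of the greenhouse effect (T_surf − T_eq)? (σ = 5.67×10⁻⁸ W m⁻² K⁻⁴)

ΔT ≈ 125.4 K

S = 1840/1.45² = 875.1 W m⁻².
T_eq = [S(1−A)/(4σ)]^(1/4) = [875.1×0.52/(4×5.67×10⁻⁸)]^(1/4) = 211.6 K.
ΔT = T_surf − T_eq = 337 − 211.6.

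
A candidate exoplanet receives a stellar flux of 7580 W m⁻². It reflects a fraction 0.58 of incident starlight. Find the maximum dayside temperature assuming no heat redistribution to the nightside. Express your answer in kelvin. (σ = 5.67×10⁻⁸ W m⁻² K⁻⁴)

With no redistribution each surface element balances locally: S(1−A) = σT⁴.
T = [7580 × 0.42 / 5.67×10⁻⁸]^(1/4) = (5.61×10¹⁰)^(1/4) = 487 K.

T_ss ≈ 487 K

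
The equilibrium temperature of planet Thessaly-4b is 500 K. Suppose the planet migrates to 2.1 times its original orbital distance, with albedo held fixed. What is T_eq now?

T_eq ∝ L^(1/4) · d^(−1/2).
T′ = 500 / 2.1^(1/2) = 345 K.

T_eq ≈ 345 K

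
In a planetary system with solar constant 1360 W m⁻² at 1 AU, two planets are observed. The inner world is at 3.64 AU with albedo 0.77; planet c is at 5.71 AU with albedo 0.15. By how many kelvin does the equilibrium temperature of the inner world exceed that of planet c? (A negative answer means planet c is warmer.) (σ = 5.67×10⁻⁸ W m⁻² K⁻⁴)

T_eq = [S₀(1−A)/(4σd²)]^(1/4), so T ∝ (1−A)^(1/4) / √d.
T₁ = [1360×0.23/(4×5.67×10⁻⁸×3.64²)]^(1/4) = 101.01 K.
T₂ = [1360×0.85/(4×5.67×10⁻⁸×5.71²)]^(1/4) = 111.82 K.

ΔT ≈ -10.8 K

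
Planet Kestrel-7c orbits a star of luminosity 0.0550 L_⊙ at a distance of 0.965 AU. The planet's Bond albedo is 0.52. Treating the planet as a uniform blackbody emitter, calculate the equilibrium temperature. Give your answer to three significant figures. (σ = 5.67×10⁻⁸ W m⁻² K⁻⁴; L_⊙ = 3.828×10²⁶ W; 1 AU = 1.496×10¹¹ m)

T_eq ≈ 114 K

d = 0.965 AU = 1.44×10¹¹ m.
L = 0.0550 × 3.828×10²⁶ = 2.11×10²⁵ W.
Flux: S = L/(4πd²) = 2.11×10²⁵/(4π×(1.44×10¹¹)²) = 80.4 W m⁻².
Energy balance: absorbed = emitted ⇒ πR²·S(1−A) = 4πR²·σT_eq⁴, so T_eq⁴ = S(1−A)/(4σ).
T_eq = [80.4 × 0.48 / (4 × 5.67×10⁻⁸)]^(1/4) = (1.70×10⁸)^(1/4) = 114 K.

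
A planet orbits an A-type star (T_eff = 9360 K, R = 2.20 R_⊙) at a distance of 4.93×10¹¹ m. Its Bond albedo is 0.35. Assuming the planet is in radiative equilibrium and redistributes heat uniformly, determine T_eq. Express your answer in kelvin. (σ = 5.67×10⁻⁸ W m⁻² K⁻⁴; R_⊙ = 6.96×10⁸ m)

R_⋆ = 2.20 × 6.96×10⁸ = 1.53×10⁹ m.
L = 4πR_⋆²σT_⋆⁴ = 4π(1.53×10⁹)² × 5.67×10⁻⁸ × (9360)⁴ = 1.28×10²⁸ W.
S = L/(4πd²) = 4200 W m⁻².
Energy balance: absorbed = emitted ⇒ πR²·S(1−A) = 4πR²·σT_eq⁴, so T_eq⁴ = S(1−A)/(4σ).
T_eq = [4200 × 0.65 / (4 × 5.67×10⁻⁸)]^(1/4) = (1.20×10¹⁰)^(1/4) = 331 K.

T_eq ≈ 331 K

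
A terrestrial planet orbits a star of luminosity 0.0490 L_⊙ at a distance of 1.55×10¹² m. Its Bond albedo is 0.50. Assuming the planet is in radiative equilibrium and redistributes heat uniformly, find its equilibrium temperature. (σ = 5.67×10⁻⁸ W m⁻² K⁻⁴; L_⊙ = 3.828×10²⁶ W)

L = 0.0490 × 3.828×10²⁶ = 1.88×10²⁵ W.
Flux: S = L/(4πd²) = 1.88×10²⁵/(4π×(1.55×10¹²)²) = 0.621 W m⁻².
Energy balance: absorbed = emitted ⇒ πR²·S(1−A) = 4πR²·σT_eq⁴, so T_eq⁴ = S(1−A)/(4σ).
T_eq = [0.621 × 0.50 / (4 × 5.67×10⁻⁸)]^(1/4) = (1.37×10⁶)^(1/4) = 34.2 K.

T_eq ≈ 34.2 K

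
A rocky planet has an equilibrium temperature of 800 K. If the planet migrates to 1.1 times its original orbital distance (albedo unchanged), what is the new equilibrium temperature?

T_eq ≈ 763 K

T_eq ∝ L^(1/4) · d^(−1/2).
T′ = 800 / 1.1^(1/2) = 763 K.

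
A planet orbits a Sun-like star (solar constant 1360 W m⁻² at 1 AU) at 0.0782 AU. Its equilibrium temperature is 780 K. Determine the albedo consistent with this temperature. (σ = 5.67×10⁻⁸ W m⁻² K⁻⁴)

Flux at 0.0782 AU: S = 1360/0.0782² = 2.22×10⁵ W m⁻².
From T_eq⁴ = S(1−A)/(4σ): 1−A = 4σT_eq⁴/S.
1−A = 4 × 5.67×10⁻⁸ × (780)⁴ / 2.22×10⁵ = 0.377.

A ≈ 0.62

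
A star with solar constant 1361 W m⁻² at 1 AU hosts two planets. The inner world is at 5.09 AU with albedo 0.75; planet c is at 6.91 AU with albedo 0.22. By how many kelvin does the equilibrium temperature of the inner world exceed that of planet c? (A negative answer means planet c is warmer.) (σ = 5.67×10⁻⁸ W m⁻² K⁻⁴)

T_eq = [S₀(1−A)/(4σd²)]^(1/4), so T ∝ (1−A)^(1/4) / √d.
T₁ = [1361×0.25/(4×5.67×10⁻⁸×5.09²)]^(1/4) = 87.23 K.
T₂ = [1361×0.78/(4×5.67×10⁻⁸×6.91²)]^(1/4) = 99.50 K.

ΔT ≈ -12.3 K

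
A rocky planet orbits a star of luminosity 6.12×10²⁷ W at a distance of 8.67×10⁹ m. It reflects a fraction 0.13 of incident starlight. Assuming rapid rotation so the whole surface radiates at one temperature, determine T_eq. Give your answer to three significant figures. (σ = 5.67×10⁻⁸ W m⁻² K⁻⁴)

T_eq ≈ 2230 K

Flux: S = L/(4πd²) = 6.12×10²⁷/(4π×(8.67×10⁹)²) = 6.48×10⁶ W m⁻².
Energy balance: absorbed = emitted ⇒ πR²·S(1−A) = 4πR²·σT_eq⁴, so T_eq⁴ = S(1−A)/(4σ).
T_eq = [6.48×10⁶ × 0.87 / (4 × 5.67×10⁻⁸)]^(1/4) = (2.49×10¹³)^(1/4) = 2230 K.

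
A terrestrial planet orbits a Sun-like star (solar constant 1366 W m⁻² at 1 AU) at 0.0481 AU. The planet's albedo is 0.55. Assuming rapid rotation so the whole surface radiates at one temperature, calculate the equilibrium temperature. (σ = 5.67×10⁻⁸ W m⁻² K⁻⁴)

Flux at 0.0481 AU: S = 1366/0.0481² = 5.90×10⁵ W m⁻².
Energy balance: absorbed = emitted ⇒ πR²·S(1−A) = 4πR²·σT_eq⁴, so T_eq⁴ = S(1−A)/(4σ).
T_eq = [5.90×10⁵ × 0.45 / (4 × 5.67×10⁻⁸)]^(1/4) = (1.17×10¹²)^(1/4) = 1040 K.

T_eq ≈ 1040 K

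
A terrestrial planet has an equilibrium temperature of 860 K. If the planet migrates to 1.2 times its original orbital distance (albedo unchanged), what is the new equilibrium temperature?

T_eq ≈ 785 K

T_eq ∝ L^(1/4) · d^(−1/2).
T′ = 860 / 1.2^(1/2) = 785 K.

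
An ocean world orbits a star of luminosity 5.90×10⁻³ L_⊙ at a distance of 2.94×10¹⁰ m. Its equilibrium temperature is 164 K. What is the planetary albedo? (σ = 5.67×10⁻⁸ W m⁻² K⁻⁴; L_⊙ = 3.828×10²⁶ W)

L = 5.90×10⁻³ × 3.828×10²⁶ = 2.26×10²⁴ W.
Flux: S = L/(4πd²) = 2.26×10²⁴/(4π×(2.94×10¹⁰)²) = 208 W m⁻².
From T_eq⁴ = S(1−A)/(4σ): 1−A = 4σT_eq⁴/S.
1−A = 4 × 5.67×10⁻⁸ × (164)⁴ / 208 = 0.789.

A ≈ 0.21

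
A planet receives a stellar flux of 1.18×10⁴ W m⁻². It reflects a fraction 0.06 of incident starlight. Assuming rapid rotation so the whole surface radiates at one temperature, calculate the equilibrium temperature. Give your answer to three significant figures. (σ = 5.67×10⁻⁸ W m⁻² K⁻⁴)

Energy balance: absorbed = emitted ⇒ πR²·S(1−A) = 4πR²·σT_eq⁴, so T_eq⁴ = S(1−A)/(4σ).
T_eq = [1.18×10⁴ × 0.94 / (4 × 5.67×10⁻⁸)]^(1/4) = (4.89×10¹⁰)^(1/4) = 470 K.

T_eq ≈ 470 K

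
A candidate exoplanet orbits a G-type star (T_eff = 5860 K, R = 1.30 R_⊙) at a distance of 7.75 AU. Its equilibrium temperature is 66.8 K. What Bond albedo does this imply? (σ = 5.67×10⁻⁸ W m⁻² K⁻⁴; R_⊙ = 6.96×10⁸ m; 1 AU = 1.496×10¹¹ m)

R_⋆ = 1.30 × 6.96×10⁸ = 9.05×10⁸ m.
d = 7.75 AU = 1.16×10¹² m.
L = 4πR_⋆²σT_⋆⁴ = 4π(9.05×10⁸)² × 5.67×10⁻⁸ × (5860)⁴ = 6.88×10²⁶ W.
S = L/(4πd²) = 40.7 W m⁻².
From T_eq⁴ = S(1−A)/(4σ): 1−A = 4σT_eq⁴/S.
1−A = 4 × 5.67×10⁻⁸ × (66.8)⁴ / 40.7 = 0.111.

A ≈ 0.89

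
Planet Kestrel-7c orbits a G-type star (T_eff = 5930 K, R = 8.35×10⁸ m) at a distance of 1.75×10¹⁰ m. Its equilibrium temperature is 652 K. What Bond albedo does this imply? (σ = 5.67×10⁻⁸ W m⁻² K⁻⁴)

A ≈ 0.74

L = 4πR_⋆²σT_⋆⁴ = 4π(8.35×10⁸)² × 5.67×10⁻⁸ × (5930)⁴ = 6.14×10²⁶ W.
S = L/(4πd²) = 1.60×10⁵ W m⁻².
From T_eq⁴ = S(1−A)/(4σ): 1−A = 4σT_eq⁴/S.
1−A = 4 × 5.67×10⁻⁸ × (652)⁴ / 1.60×10⁵ = 0.257.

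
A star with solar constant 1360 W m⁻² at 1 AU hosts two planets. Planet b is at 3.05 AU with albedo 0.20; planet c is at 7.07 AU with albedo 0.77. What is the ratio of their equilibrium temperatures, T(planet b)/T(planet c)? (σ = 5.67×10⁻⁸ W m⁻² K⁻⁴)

T_eq = [S₀(1−A)/(4σd²)]^(1/4), so T ∝ (1−A)^(1/4) / √d.
T₁ = [1360×0.80/(4×5.67×10⁻⁸×3.05²)]^(1/4) = 150.69 K.
T₂ = [1360×0.23/(4×5.67×10⁻⁸×7.07²)]^(1/4) = 72.48 K.

T₁/T₂ ≈ 2.079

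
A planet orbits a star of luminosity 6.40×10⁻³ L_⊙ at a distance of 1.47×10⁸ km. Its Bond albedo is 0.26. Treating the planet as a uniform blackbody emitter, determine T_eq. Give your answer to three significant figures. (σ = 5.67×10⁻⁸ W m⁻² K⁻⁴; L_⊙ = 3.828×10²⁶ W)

T_eq ≈ 73.7 K

d = 1.47×10⁸ km = 1.47×10¹¹ m.
L = 6.40×10⁻³ × 3.828×10²⁶ = 2.45×10²⁴ W.
Flux: S = L/(4πd²) = 2.45×10²⁴/(4π×(1.47×10¹¹)²) = 9.02 W m⁻².
Energy balance: absorbed = emitted ⇒ πR²·S(1−A) = 4πR²·σT_eq⁴, so T_eq⁴ = S(1−A)/(4σ).
T_eq = [9.02 × 0.74 / (4 × 5.67×10⁻⁸)]^(1/4) = (2.94×10⁷)^(1/4) = 73.7 K.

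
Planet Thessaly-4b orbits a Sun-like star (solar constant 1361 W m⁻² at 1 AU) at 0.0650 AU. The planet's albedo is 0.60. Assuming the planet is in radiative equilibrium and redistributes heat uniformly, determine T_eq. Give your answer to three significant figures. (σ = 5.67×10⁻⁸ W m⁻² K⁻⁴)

Flux at 0.0650 AU: S = 1361/0.0650² = 3.22×10⁵ W m⁻².
Energy balance: absorbed = emitted ⇒ πR²·S(1−A) = 4πR²·σT_eq⁴, so T_eq⁴ = S(1−A)/(4σ).
T_eq = [3.22×10⁵ × 0.40 / (4 × 5.67×10⁻⁸)]^(1/4) = (5.68×10¹¹)^(1/4) = 868 K.

T_eq ≈ 868 K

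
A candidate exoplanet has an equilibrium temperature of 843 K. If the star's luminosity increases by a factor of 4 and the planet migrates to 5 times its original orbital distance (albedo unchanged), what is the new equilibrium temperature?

T_eq ≈ 533 K

T_eq ∝ L^(1/4) · d^(−1/2).
T′ = 843 × 4^(1/4) / 5^(1/2) = 533 K.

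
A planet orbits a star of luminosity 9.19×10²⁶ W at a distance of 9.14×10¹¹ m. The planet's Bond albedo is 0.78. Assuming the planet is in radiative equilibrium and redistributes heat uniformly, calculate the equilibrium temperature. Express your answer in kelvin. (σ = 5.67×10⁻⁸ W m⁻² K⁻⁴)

Flux: S = L/(4πd²) = 9.19×10²⁶/(4π×(9.14×10¹¹)²) = 87.5 W m⁻².
Energy balance: absorbed = emitted ⇒ πR²·S(1−A) = 4πR²·σT_eq⁴, so T_eq⁴ = S(1−A)/(4σ).
T_eq = [87.5 × 0.22 / (4 × 5.67×10⁻⁸)]^(1/4) = (8.49×10⁷)^(1/4) = 96.0 K.

T_eq ≈ 96.0 K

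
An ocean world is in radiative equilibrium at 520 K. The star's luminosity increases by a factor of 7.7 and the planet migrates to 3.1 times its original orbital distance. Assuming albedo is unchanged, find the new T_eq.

T_eq ≈ 492 K

T_eq ∝ L^(1/4) · d^(−1/2).
T′ = 520 × 7.7^(1/4) / 3.1^(1/2) = 492 K.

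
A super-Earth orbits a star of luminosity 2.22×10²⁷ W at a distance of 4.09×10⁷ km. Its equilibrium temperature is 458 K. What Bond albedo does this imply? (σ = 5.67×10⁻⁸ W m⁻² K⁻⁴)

d = 4.09×10⁷ km = 4.09×10¹⁰ m.
Flux: S = L/(4πd²) = 2.22×10²⁷/(4π×(4.09×10¹⁰)²) = 1.06×10⁵ W m⁻².
From T_eq⁴ = S(1−A)/(4σ): 1−A = 4σT_eq⁴/S.
1−A = 4 × 5.67×10⁻⁸ × (458)⁴ / 1.06×10⁵ = 0.094.

A ≈ 0.91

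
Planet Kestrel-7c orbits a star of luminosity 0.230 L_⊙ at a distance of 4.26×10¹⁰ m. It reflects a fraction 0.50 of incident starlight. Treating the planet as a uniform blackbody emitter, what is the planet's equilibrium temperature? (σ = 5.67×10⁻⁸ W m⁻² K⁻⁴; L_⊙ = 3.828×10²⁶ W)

T_eq ≈ 304 K

L = 0.230 × 3.828×10²⁶ = 8.80×10²⁵ W.
Flux: S = L/(4πd²) = 8.80×10²⁵/(4π×(4.26×10¹⁰)²) = 3860 W m⁻².
Energy balance: absorbed = emitted ⇒ πR²·S(1−A) = 4πR²·σT_eq⁴, so T_eq⁴ = S(1−A)/(4σ).
T_eq = [3860 × 0.50 / (4 × 5.67×10⁻⁸)]^(1/4) = (8.51×10⁹)^(1/4) = 304 K.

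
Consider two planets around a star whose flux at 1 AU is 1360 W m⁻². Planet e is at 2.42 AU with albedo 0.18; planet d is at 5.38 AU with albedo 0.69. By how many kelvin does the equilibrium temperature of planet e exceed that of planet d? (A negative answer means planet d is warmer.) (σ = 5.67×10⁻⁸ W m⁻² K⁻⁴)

ΔT ≈ 80.7 K

T_eq = [S₀(1−A)/(4σd²)]^(1/4), so T ∝ (1−A)^(1/4) / √d.
T₁ = [1360×0.82/(4×5.67×10⁻⁸×2.42²)]^(1/4) = 170.22 K.
T₂ = [1360×0.31/(4×5.67×10⁻⁸×5.38²)]^(1/4) = 89.52 K.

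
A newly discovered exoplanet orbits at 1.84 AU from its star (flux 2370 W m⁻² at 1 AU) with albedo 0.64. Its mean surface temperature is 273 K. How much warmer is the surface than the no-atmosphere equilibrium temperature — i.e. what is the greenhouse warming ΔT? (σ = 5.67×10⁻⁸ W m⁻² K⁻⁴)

S = 2370/1.84² = 700.0 W m⁻².
T_eq = [S(1−A)/(4σ)]^(1/4) = [700.0×0.36/(4×5.67×10⁻⁸)]^(1/4) = 182.6 K.
ΔT = T_surf − T_eq = 273 − 182.6.

ΔT ≈ 90.4 K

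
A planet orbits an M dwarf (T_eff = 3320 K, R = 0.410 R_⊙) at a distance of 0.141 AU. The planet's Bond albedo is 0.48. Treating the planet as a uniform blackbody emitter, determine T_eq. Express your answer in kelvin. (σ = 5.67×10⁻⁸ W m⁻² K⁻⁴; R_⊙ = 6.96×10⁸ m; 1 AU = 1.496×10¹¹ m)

T_eq ≈ 232 K

R_⋆ = 0.410 × 6.96×10⁸ = 2.85×10⁸ m.
d = 0.141 AU = 2.11×10¹⁰ m.
L = 4πR_⋆²σT_⋆⁴ = 4π(2.85×10⁸)² × 5.67×10⁻⁸ × (3320)⁴ = 7.05×10²⁴ W.
S = L/(4πd²) = 1260 W m⁻².
Energy balance: absorbed = emitted ⇒ πR²·S(1−A) = 4πR²·σT_eq⁴, so T_eq⁴ = S(1−A)/(4σ).
T_eq = [1260 × 0.52 / (4 × 5.67×10⁻⁸)]^(1/4) = (2.89×10⁹)^(1/4) = 232 K.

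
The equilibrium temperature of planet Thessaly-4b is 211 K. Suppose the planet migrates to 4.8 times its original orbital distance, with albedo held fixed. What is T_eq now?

T_eq ≈ 96.3 K

T_eq ∝ L^(1/4) · d^(−1/2).
T′ = 211 / 4.8^(1/2) = 96.3 K.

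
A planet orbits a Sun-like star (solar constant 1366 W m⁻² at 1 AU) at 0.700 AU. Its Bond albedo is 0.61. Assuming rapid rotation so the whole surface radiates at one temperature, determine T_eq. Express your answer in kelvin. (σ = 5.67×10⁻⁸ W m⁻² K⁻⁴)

Flux at 0.700 AU: S = 1366/0.700² = 2790 W m⁻².
Energy balance: absorbed = emitted ⇒ πR²·S(1−A) = 4πR²·σT_eq⁴, so T_eq⁴ = S(1−A)/(4σ).
T_eq = [2790 × 0.39 / (4 × 5.67×10⁻⁸)]^(1/4) = (4.79×10⁹)^(1/4) = 263 K.

T_eq ≈ 263 K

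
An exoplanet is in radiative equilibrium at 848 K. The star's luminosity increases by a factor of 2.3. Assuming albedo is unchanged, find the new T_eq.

T_eq ≈ 1040 K

T_eq ∝ L^(1/4) · d^(−1/2).
T′ = 848 × 2.3^(1/4) = 1040 K.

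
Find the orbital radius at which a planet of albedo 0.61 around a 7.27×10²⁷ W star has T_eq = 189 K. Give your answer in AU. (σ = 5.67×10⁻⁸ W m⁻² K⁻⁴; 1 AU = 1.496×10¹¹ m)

d ≈ 5.90 AU

From T_eq⁴ = L(1−A)/(16πσd²): d = √[L(1−A)/(16πσT_eq⁴)].
d = √[7.27×10²⁷ × 0.39 / (16π × 5.67×10⁻⁸ × (189)⁴)] = 8.83×10¹¹ m = 5.90 AU.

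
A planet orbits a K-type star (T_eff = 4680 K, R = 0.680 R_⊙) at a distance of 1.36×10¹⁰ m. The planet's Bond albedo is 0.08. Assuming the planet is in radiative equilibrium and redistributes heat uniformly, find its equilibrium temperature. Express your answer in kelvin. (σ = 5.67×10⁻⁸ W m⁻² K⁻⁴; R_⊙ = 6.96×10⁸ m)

T_eq ≈ 605 K

R_⋆ = 0.680 × 6.96×10⁸ = 4.73×10⁸ m.
L = 4πR_⋆²σT_⋆⁴ = 4π(4.73×10⁸)² × 5.67×10⁻⁸ × (4680)⁴ = 7.66×10²⁵ W.
S = L/(4πd²) = 3.29×10⁴ W m⁻².
Energy balance: absorbed = emitted ⇒ πR²·S(1−A) = 4πR²·σT_eq⁴, so T_eq⁴ = S(1−A)/(4σ).
T_eq = [3.29×10⁴ × 0.92 / (4 × 5.67×10⁻⁸)]^(1/4) = (1.34×10¹¹)^(1/4) = 605 K.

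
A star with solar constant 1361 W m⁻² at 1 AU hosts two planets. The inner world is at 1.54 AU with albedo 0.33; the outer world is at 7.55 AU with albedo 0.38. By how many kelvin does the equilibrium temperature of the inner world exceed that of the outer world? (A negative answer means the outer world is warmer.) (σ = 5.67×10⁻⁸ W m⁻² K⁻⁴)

T_eq = [S₀(1−A)/(4σd²)]^(1/4), so T ∝ (1−A)^(1/4) / √d.
T₁ = [1361×0.67/(4×5.67×10⁻⁸×1.54²)]^(1/4) = 202.91 K.
T₂ = [1361×0.62/(4×5.67×10⁻⁸×7.55²)]^(1/4) = 89.88 K.

ΔT ≈ 113.0 K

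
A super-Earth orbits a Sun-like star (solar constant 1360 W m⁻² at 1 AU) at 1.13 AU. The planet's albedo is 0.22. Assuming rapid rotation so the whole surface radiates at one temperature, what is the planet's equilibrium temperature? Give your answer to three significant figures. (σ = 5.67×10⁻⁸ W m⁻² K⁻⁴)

Flux at 1.13 AU: S = 1360/1.13² = 1070 W m⁻².
Energy balance: absorbed = emitted ⇒ πR²·S(1−A) = 4πR²·σT_eq⁴, so T_eq⁴ = S(1−A)/(4σ).
T_eq = [1070 × 0.78 / (4 × 5.67×10⁻⁸)]^(1/4) = (3.66×10⁹)^(1/4) = 246 K.

T_eq ≈ 246 K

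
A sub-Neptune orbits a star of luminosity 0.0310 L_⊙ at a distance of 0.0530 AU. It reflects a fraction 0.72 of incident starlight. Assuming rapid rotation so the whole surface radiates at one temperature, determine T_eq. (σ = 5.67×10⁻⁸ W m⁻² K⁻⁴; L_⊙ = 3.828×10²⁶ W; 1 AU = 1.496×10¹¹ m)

T_eq ≈ 369 K

d = 0.0530 AU = 7.93×10⁹ m.
L = 0.0310 × 3.828×10²⁶ = 1.19×10²⁵ W.
Flux: S = L/(4πd²) = 1.19×10²⁵/(4π×(7.93×10⁹)²) = 1.50×10⁴ W m⁻².
Energy balance: absorbed = emitted ⇒ πR²·S(1−A) = 4πR²·σT_eq⁴, so T_eq⁴ = S(1−A)/(4σ).
T_eq = [1.50×10⁴ × 0.28 / (4 × 5.67×10⁻⁸)]^(1/4) = (1.85×10¹⁰)^(1/4) = 369 K.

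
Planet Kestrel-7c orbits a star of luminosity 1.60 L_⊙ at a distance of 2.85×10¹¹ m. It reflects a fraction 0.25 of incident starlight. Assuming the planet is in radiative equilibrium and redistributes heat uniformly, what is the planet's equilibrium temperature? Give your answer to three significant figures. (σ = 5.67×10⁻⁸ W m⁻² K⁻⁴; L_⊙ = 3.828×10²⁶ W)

L = 1.60 × 3.828×10²⁶ = 6.12×10²⁶ W.
Flux: S = L/(4πd²) = 6.12×10²⁶/(4π×(2.85×10¹¹)²) = 600 W m⁻².
Energy balance: absorbed = emitted ⇒ πR²·S(1−A) = 4πR²·σT_eq⁴, so T_eq⁴ = S(1−A)/(4σ).
T_eq = [600 × 0.75 / (4 × 5.67×10⁻⁸)]^(1/4) = (1.98×10⁹)^(1/4) = 211 K.

T_eq ≈ 211 K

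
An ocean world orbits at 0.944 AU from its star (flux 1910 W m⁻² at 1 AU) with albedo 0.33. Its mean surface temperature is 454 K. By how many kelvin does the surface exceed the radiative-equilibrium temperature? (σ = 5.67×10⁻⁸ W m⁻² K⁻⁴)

S = 1910/0.944² = 2143 W m⁻².
T_eq = [S(1−A)/(4σ)]^(1/4) = [2143×0.67/(4×5.67×10⁻⁸)]^(1/4) = 282.1 K.
ΔT = T_surf − T_eq = 454 − 282.1.

ΔT ≈ 171.9 K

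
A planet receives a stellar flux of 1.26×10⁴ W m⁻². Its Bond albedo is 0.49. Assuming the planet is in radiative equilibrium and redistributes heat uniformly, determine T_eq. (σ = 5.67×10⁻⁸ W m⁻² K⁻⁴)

T_eq ≈ 410 K

Energy balance: absorbed = emitted ⇒ πR²·S(1−A) = 4πR²·σT_eq⁴, so T_eq⁴ = S(1−A)/(4σ).
T_eq = [1.26×10⁴ × 0.51 / (4 × 5.67×10⁻⁸)]^(1/4) = (2.83×10¹⁰)^(1/4) = 410 K.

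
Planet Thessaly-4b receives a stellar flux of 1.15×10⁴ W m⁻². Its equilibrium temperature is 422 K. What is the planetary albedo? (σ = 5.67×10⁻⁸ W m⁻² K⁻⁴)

A ≈ 0.37

From T_eq⁴ = S(1−A)/(4σ): 1−A = 4σT_eq⁴/S.
1−A = 4 × 5.67×10⁻⁸ × (422)⁴ / 1.15×10⁴ = 0.625.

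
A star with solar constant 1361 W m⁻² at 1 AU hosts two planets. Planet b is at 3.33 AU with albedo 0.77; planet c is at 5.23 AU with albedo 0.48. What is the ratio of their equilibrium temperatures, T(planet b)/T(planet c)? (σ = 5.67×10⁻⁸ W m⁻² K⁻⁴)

T_eq = [S₀(1−A)/(4σd²)]^(1/4), so T ∝ (1−A)^(1/4) / √d.
T₁ = [1361×0.23/(4×5.67×10⁻⁸×3.33²)]^(1/4) = 105.62 K.
T₂ = [1361×0.52/(4×5.67×10⁻⁸×5.23²)]^(1/4) = 103.35 K.

T₁/T₂ ≈ 1.022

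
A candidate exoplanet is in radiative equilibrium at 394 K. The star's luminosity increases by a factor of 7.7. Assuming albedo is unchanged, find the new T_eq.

T_eq ≈ 656 K

T_eq ∝ L^(1/4) · d^(−1/2).
T′ = 394 × 7.7^(1/4) = 656 K.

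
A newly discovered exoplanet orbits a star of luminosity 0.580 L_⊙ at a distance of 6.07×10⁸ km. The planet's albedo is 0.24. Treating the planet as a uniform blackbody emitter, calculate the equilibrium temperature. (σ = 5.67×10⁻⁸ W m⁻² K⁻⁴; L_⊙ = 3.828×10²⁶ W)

d = 6.07×10⁸ km = 6.07×10¹¹ m.
L = 0.580 × 3.828×10²⁶ = 2.22×10²⁶ W.
Flux: S = L/(4πd²) = 2.22×10²⁶/(4π×(6.07×10¹¹)²) = 48.0 W m⁻².
Energy balance: absorbed = emitted ⇒ πR²·S(1−A) = 4πR²·σT_eq⁴, so T_eq⁴ = S(1−A)/(4σ).
T_eq = [48.0 × 0.76 / (4 × 5.67×10⁻⁸)]^(1/4) = (1.61×10⁸)^(1/4) = 113 K.

T_eq ≈ 113 K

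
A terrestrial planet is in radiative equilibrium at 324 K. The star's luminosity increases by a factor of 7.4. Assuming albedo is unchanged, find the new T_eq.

T_eq ∝ L^(1/4) · d^(−1/2).
T′ = 324 × 7.4^(1/4) = 534 K.

T_eq ≈ 534 K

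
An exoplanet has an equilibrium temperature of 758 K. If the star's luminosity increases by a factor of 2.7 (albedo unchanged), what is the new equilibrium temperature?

T_eq ≈ 972 K

T_eq ∝ L^(1/4) · d^(−1/2).
T′ = 758 × 2.7^(1/4) = 972 K.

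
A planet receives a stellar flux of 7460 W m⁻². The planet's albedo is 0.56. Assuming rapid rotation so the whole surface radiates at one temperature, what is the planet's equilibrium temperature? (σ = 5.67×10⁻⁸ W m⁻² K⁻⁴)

Energy balance: absorbed = emitted ⇒ πR²·S(1−A) = 4πR²·σT_eq⁴, so T_eq⁴ = S(1−A)/(4σ).
T_eq = [7460 × 0.44 / (4 × 5.67×10⁻⁸)]^(1/4) = (1.45×10¹⁰)^(1/4) = 347 K.

T_eq ≈ 347 K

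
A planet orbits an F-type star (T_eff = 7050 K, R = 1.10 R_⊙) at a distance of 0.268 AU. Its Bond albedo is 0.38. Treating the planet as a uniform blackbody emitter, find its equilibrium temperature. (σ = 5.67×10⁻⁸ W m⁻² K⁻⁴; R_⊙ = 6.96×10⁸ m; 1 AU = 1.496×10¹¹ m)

R_⋆ = 1.10 × 6.96×10⁸ = 7.66×10⁸ m.
d = 0.268 AU = 4.01×10¹⁰ m.
L = 4πR_⋆²σT_⋆⁴ = 4π(7.66×10⁸)² × 5.67×10⁻⁸ × (7050)⁴ = 1.03×10²⁷ W.
S = L/(4πd²) = 5.11×10⁴ W m⁻².
Energy balance: absorbed = emitted ⇒ πR²·S(1−A) = 4πR²·σT_eq⁴, so T_eq⁴ = S(1−A)/(4σ).
T_eq = [5.11×10⁴ × 0.62 / (4 × 5.67×10⁻⁸)]^(1/4) = (1.40×10¹¹)^(1/4) = 611 K.

T_eq ≈ 611 K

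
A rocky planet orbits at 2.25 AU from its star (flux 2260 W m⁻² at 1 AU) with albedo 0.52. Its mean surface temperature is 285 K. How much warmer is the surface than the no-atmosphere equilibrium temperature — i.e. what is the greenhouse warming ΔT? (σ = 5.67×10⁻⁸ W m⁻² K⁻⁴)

ΔT ≈ 109.7 K

S = 2260/2.25² = 446.4 W m⁻².
T_eq = [S(1−A)/(4σ)]^(1/4) = [446.4×0.48/(4×5.67×10⁻⁸)]^(1/4) = 175.3 K.
ΔT = T_surf − T_eq = 285 − 175.3.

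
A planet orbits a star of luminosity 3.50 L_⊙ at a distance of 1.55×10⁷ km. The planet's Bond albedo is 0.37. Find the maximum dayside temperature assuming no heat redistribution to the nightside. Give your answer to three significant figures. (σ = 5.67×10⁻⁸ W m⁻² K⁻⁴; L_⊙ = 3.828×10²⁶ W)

T_ss ≈ 1490 K

d = 1.55×10⁷ km = 1.55×10¹⁰ m.
L = 3.50 × 3.828×10²⁶ = 1.34×10²⁷ W.
Flux: S = L/(4πd²) = 1.34×10²⁷/(4π×(1.55×10¹⁰)²) = 4.44×10⁵ W m⁻².
With no redistribution each surface element balances locally: S(1−A) = σT⁴.
T = [4.44×10⁵ × 0.63 / 5.67×10⁻⁸]^(1/4) = (4.93×10¹²)^(1/4) = 1490 K.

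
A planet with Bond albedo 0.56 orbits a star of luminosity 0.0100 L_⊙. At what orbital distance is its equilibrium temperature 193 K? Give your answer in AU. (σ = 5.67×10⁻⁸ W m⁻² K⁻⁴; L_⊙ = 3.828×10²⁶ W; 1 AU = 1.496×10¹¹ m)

d ≈ 0.138 AU

L = 0.0100 × 3.828×10²⁶ = 3.83×10²⁴ W.
From T_eq⁴ = L(1−A)/(16πσd²): d = √[L(1−A)/(16πσT_eq⁴)].
d = √[3.83×10²⁴ × 0.44 / (16π × 5.67×10⁻⁸ × (193)⁴)] = 2.06×10¹⁰ m = 0.138 AU.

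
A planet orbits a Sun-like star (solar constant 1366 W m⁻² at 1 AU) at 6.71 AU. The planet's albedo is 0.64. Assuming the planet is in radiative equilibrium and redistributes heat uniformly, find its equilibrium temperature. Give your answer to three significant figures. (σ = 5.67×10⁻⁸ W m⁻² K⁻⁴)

Flux at 6.71 AU: S = 1366/6.71² = 30.3 W m⁻².
Energy balance: absorbed = emitted ⇒ πR²·S(1−A) = 4πR²·σT_eq⁴, so T_eq⁴ = S(1−A)/(4σ).
T_eq = [30.3 × 0.36 / (4 × 5.67×10⁻⁸)]^(1/4) = (4.82×10⁷)^(1/4) = 83.3 K.

T_eq ≈ 83.3 K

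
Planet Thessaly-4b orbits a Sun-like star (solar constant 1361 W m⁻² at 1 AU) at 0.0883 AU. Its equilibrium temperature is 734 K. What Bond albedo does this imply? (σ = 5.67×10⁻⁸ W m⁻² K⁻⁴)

A ≈ 0.62

Flux at 0.0883 AU: S = 1361/0.0883² = 1.75×10⁵ W m⁻².
From T_eq⁴ = S(1−A)/(4σ): 1−A = 4σT_eq⁴/S.
1−A = 4 × 5.67×10⁻⁸ × (734)⁴ / 1.75×10⁵ = 0.377.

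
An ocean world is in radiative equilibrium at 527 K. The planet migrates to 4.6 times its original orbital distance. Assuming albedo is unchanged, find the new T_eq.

T_eq ≈ 246 K

T_eq ∝ L^(1/4) · d^(−1/2).
T′ = 527 / 4.6^(1/2) = 246 K.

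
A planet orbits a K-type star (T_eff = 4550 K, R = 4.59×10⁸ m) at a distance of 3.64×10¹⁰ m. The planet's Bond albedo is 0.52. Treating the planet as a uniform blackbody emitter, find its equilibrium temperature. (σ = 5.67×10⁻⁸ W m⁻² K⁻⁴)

L = 4πR_⋆²σT_⋆⁴ = 4π(4.59×10⁸)² × 5.67×10⁻⁸ × (4550)⁴ = 6.43×10²⁵ W.
S = L/(4πd²) = 3860 W m⁻².
Energy balance: absorbed = emitted ⇒ πR²·S(1−A) = 4πR²·σT_eq⁴, so T_eq⁴ = S(1−A)/(4σ).
T_eq = [3860 × 0.48 / (4 × 5.67×10⁻⁸)]^(1/4) = (8.18×10⁹)^(1/4) = 301 K.

T_eq ≈ 301 K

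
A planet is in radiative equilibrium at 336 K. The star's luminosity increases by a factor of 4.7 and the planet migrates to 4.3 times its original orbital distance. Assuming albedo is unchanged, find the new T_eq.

T_eq ≈ 239 K

T_eq ∝ L^(1/4) · d^(−1/2).
T′ = 336 × 4.7^(1/4) / 4.3^(1/2) = 239 K.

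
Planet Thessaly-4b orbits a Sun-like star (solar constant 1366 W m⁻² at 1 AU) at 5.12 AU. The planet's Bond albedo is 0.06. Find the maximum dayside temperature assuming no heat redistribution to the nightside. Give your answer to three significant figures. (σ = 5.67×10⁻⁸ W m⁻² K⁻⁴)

Flux at 5.12 AU: S = 1366/5.12² = 52.1 W m⁻².
With no redistribution each surface element balances locally: S(1−A) = σT⁴.
T = [52.1 × 0.94 / 5.67×10⁻⁸]^(1/4) = (8.64×10⁸)^(1/4) = 171 K.

T_ss ≈ 171 K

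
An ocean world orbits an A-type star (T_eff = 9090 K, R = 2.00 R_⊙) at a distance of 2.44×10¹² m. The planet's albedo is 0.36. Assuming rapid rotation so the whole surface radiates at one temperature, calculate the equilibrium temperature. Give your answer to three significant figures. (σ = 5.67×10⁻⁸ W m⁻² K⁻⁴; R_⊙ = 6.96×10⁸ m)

T_eq ≈ 137 K

R_⋆ = 2.00 × 6.96×10⁸ = 1.39×10⁹ m.
L = 4πR_⋆²σT_⋆⁴ = 4π(1.39×10⁹)² × 5.67×10⁻⁸ × (9090)⁴ = 9.43×10²⁷ W.
S = L/(4πd²) = 126 W m⁻².
Energy balance: absorbed = emitted ⇒ πR²·S(1−A) = 4πR²·σT_eq⁴, so T_eq⁴ = S(1−A)/(4σ).
T_eq = [126 × 0.64 / (4 × 5.67×10⁻⁸)]^(1/4) = (3.56×10⁸)^(1/4) = 137 K.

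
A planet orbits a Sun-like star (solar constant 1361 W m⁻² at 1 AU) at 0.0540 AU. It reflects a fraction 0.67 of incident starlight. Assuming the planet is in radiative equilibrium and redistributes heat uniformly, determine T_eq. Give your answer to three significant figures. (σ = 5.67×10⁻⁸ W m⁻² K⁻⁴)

Flux at 0.0540 AU: S = 1361/0.0540² = 4.67×10⁵ W m⁻².
Energy balance: absorbed = emitted ⇒ πR²·S(1−A) = 4πR²·σT_eq⁴, so T_eq⁴ = S(1−A)/(4σ).
T_eq = [4.67×10⁵ × 0.33 / (4 × 5.67×10⁻⁸)]^(1/4) = (6.79×10¹¹)^(1/4) = 908 K.

T_eq ≈ 908 K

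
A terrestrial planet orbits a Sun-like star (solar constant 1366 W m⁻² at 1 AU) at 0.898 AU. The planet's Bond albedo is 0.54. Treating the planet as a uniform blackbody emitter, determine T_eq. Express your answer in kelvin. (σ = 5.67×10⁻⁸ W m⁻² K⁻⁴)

T_eq ≈ 242 K

Flux at 0.898 AU: S = 1366/0.898² = 1690 W m⁻².
Energy balance: absorbed = emitted ⇒ πR²·S(1−A) = 4πR²·σT_eq⁴, so T_eq⁴ = S(1−A)/(4σ).
T_eq = [1690 × 0.46 / (4 × 5.67×10⁻⁸)]^(1/4) = (3.44×10⁹)^(1/4) = 242 K.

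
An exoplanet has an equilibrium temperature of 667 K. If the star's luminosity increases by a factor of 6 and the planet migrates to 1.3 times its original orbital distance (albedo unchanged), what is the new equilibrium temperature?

T_eq ∝ L^(1/4) · d^(−1/2).
T′ = 667 × 6^(1/4) / 1.3^(1/2) = 916 K.

T_eq ≈ 916 K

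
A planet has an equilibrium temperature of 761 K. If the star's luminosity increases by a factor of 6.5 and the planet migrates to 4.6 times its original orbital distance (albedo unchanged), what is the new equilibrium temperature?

T_eq ≈ 567 K

T_eq ∝ L^(1/4) · d^(−1/2).
T′ = 761 × 6.5^(1/4) / 4.6^(1/2) = 567 K.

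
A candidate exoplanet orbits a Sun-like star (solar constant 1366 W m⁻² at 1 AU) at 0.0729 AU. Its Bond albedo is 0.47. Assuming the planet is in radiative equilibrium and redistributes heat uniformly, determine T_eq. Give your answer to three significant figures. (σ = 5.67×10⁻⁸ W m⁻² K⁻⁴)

Flux at 0.0729 AU: S = 1366/0.0729² = 2.57×10⁵ W m⁻².
Energy balance: absorbed = emitted ⇒ πR²·S(1−A) = 4πR²·σT_eq⁴, so T_eq⁴ = S(1−A)/(4σ).
T_eq = [2.57×10⁵ × 0.53 / (4 × 5.67×10⁻⁸)]^(1/4) = (6.01×10¹¹)^(1/4) = 880 K.

T_eq ≈ 880 K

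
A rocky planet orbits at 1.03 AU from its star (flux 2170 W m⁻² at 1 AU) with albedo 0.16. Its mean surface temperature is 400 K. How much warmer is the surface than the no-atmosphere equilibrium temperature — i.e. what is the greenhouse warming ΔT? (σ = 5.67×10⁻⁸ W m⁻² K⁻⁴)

S = 2170/1.03² = 2045 W m⁻².
T_eq = [S(1−A)/(4σ)]^(1/4) = [2045×0.84/(4×5.67×10⁻⁸)]^(1/4) = 295.0 K.
ΔT = T_surf − T_eq = 400 − 295.0.

ΔT ≈ 105.0 K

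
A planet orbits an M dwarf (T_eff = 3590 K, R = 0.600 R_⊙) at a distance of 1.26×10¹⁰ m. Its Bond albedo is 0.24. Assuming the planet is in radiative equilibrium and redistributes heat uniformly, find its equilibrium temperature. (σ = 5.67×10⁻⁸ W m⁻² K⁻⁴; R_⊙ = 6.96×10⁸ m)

R_⋆ = 0.600 × 6.96×10⁸ = 4.18×10⁸ m.
L = 4πR_⋆²σT_⋆⁴ = 4π(4.18×10⁸)² × 5.67×10⁻⁸ × (3590)⁴ = 2.06×10²⁵ W.
S = L/(4πd²) = 1.03×10⁴ W m⁻².
Energy balance: absorbed = emitted ⇒ πR²·S(1−A) = 4πR²·σT_eq⁴, so T_eq⁴ = S(1−A)/(4σ).
T_eq = [1.03×10⁴ × 0.76 / (4 × 5.67×10⁻⁸)]^(1/4) = (3.47×10¹⁰)^(1/4) = 431 K.

T_eq ≈ 431 K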